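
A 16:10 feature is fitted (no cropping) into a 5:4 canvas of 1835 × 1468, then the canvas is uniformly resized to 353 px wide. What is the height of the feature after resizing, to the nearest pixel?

Fitted into 1835×1468, the feature spans the width; its height is 1835 × 10/16 ≈ 1146.88 px.
The frame scales by 353/1835 = 0.1924; 1146.88 × 0.1924 ≈ 220.62 px.

221 px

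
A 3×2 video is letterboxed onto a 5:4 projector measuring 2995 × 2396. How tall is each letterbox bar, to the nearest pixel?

Since 1.500 > 1.250, the video is width-limited.
The video is 2995 × 2/3 ≈ 1996.67 px tall.
Black = 2396 − 1996.67 = 399.33 px, or 199.67 per bar.

200 px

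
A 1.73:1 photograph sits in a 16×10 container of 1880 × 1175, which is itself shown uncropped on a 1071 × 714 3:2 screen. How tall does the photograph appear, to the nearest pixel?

First fit — 1.73:1 into 1880×1175 spans the width: 1880.00 × 1086.71.
Second fit — the 16×10 canvas into 1071×714 spans the width: 1071.00 × 669.38 (×0.5697 from 1880×1175).
The photograph scales with it: height 1086.71 × 0.5697 ≈ 619.08.

619 px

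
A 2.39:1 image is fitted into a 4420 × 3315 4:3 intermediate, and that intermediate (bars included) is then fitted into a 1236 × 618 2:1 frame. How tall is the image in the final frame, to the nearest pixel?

345 px

Inside the 4420×3315 canvas the image is width-limited at 4420.00 × 1849.37.
4:3 in 1236×618: fills the height, so the intermediate becomes 824.00 × 618.00 — a scale of ×0.1864.
The image scales with it: height 1849.37 × 0.1864 ≈ 344.77.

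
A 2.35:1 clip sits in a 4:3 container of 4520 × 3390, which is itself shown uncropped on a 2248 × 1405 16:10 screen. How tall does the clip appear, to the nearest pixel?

797 px

Inside the 4520×3390 canvas the clip is width-limited at 4520.00 × 1923.40.
The 4:3 canvas is height-limited in 2248×1405, giving 1873.33 × 1405.00; scale factor 0.4145.
The clip scales with it: height 1923.40 × 0.4145 ≈ 797.16.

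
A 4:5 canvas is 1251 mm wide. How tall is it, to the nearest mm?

1564 mm

At 4:5, 1251·5/4 ≈ 1563.75.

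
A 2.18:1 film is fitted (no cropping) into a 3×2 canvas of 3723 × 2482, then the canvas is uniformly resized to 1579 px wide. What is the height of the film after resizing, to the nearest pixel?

724 px

At 3723×2482 the film is width-limited, so height = 3723 / 2.180 ≈ 1707.80 px.
Resizing to 1579 px wide multiplies everything by 0.4241: 1707.80 → 724.31 px.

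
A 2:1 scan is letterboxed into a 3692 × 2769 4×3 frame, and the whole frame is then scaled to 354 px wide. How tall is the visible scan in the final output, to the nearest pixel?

Fitted into 3692×2769, the scan spans the width; its height is 3692 × 1/2 ≈ 1846.00 px.
Scaling 3692 → 354 is ×0.0959, so the height becomes 1846.00 × 0.0959 ≈ 177.00 px.

177 px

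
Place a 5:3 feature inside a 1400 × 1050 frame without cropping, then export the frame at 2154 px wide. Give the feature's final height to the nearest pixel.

1292 px

Fitted into 1400×1050, the feature spans the width; its height is 1400 × 3/5 ≈ 840.00 px.
Resizing to 2154 px wide multiplies everything by 1.5386: 840.00 → 1292.40 px.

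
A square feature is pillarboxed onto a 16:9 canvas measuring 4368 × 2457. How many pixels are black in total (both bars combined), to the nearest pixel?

Since 1.000 < 1.778, the feature is height-limited.
The feature is 2457 × 1/1 ≈ 2457.0000 px wide.
Black = 4368 − 2457.0000 = 1911.0000 px.
That's 1911.0000 × 2457 ≈ 4695327 black pixels.

4695327 pixels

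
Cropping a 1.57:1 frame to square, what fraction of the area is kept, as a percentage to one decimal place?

63.7%

The height stays; only width is cut (since square is narrower than 1.57:1).
(1.000)/(1.570) ≈ 0.637 of the area survives.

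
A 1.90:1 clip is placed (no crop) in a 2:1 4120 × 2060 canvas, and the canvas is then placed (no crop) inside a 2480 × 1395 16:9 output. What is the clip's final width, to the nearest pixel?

2356 px

First fit — 1.90:1 into 4120×2060 spans the height: 3914.00 × 2060.00.
2:1 in 2480×1395: fills the width, so the intermediate becomes 2480.00 × 1240.00 — a scale of ×0.6019.
So the clip's width is 3914.00 × 0.6019 ≈ 2356.00.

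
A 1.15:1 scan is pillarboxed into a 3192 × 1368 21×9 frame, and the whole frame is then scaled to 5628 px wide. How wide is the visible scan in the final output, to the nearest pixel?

At 3192×1368 the scan is height-limited, so width = 1368 × 1.150 ≈ 1573.20 px.
The frame scales by 5628/3192 = 1.7632; 1573.20 × 1.7632 ≈ 2773.80 px.

2774 px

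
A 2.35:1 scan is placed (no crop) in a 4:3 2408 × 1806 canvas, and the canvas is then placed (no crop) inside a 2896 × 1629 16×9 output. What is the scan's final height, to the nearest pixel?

924 px

Inside the 2408×1806 canvas the scan is width-limited at 2408.00 × 1024.68.
The 4:3 canvas is height-limited in 2896×1629, giving 2172.00 × 1629.00; scale factor 0.9020.
The scan scales with it: height 1024.68 × 0.9020 ≈ 924.26.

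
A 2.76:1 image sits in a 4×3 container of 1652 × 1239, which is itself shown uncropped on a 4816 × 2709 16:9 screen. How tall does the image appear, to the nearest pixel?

1309 px

2.76:1 in 1652×1239: fills the width, so the image is 1652.00 × 598.55.
The 4×3 canvas is height-limited in 4816×2709, giving 3612.00 × 2709.00; scale factor 2.1864.
So the image's height is 598.55 × 2.1864 ≈ 1308.70.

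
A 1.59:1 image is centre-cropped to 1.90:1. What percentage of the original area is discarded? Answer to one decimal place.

The width stays; only height is cut (since 1.90:1 is wider than 1.59:1).
(1.590)/(1.900) ≈ 0.837 of the area survives, leaving 16.32% discarded.

16.3%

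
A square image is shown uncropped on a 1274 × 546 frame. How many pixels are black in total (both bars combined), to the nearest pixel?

397488 pixels

square (1.000) < 21:9 (2.333), so the image fills the height.
Content width = 546 × 1/1 ≈ 546.0000 px.
1274 − 546.0000 = 728.0000 px of bars.
Bar area = 728.0000 × 546 ≈ 397488 px.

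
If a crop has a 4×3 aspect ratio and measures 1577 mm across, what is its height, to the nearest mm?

1183 mm

Height = 1577 / 4 × 3 = 1182.75.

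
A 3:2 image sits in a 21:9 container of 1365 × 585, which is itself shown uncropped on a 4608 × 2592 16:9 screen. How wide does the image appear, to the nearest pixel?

First fit — 3:2 into 1365×585 spans the height: 877.50 × 585.00.
The 21:9 canvas is width-limited in 4608×2592, giving 4608.00 × 1974.86; scale factor 3.3758.
So the image's width is 877.50 × 3.3758 ≈ 2962.29.

2962 px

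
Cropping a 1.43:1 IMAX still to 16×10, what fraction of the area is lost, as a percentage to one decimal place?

The width stays; only height is cut (since 16×10 is wider than 1.43:1 IMAX).
Fraction kept = (1.430)/(1.600) ≈ 89.38%, so 10.62% is lost.

10.6%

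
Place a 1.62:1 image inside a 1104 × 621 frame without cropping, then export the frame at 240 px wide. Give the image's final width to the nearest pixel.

Fitted into 1104×621, the image spans the height; its width is 621 × 1.620 ≈ 1006.02 px.
Resizing to 240 px wide multiplies everything by 0.2174: 1006.02 → 218.70 px.

219 px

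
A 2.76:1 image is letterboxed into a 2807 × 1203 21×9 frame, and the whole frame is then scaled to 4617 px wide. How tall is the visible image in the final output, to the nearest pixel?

1673 px

At 2807×1203 the image is width-limited, so height = 2807 / 2.760 ≈ 1017.03 px.
Resizing to 4617 px wide multiplies everything by 1.6448: 1017.03 → 1672.83 px.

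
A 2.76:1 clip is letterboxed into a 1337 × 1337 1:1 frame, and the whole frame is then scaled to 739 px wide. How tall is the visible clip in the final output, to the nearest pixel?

268 px

In the 1337×1337 frame the clip fills the width: height = 1337 / 2.760 ≈ 484.42 px.
Scaling 1337 → 739 is ×0.5527, so the height becomes 484.42 × 0.5527 ≈ 267.75 px.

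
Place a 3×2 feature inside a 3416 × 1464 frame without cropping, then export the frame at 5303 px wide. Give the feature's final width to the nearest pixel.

3409 px

Fitted into 3416×1464, the feature spans the height; its width is 1464 × 3/2 ≈ 2196.00 px.
Resizing to 5303 px wide multiplies everything by 1.5524: 2196.00 → 3409.07 px.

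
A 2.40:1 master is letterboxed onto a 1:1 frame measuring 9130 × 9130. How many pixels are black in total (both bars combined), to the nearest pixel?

48624858 pixels

2.40:1 (2.400) > 1:1 (1.000), so the master fills the width.
Content height = 9130 / 2.400 ≈ 3804.1667 px.
Black = 9130 − 3804.1667 = 5325.8333 px.
Bar area = 5325.8333 × 9130 ≈ 48624858 px.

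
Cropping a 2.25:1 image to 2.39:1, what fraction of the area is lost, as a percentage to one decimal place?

5.9%

Going from 2.25:1 to 2.39:1 means cutting height while keeping width.
Area ratio = (2.250)/(2.390) = 94.14%; the remaining 5.86% is cropped out.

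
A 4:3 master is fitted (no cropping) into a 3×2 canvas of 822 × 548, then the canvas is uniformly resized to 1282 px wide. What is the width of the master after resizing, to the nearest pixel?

At 822×548 the master is height-limited, so width = 548 × 4/3 ≈ 730.67 px.
Scaling 822 → 1282 is ×1.5596, so the width becomes 730.67 × 1.5596 ≈ 1139.56 px.

1140 px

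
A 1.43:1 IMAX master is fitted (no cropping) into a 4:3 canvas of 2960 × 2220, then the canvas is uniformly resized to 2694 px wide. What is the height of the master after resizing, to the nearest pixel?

1884 px

Fitted into 2960×2220, the master spans the width; its height is 2960 / 1.430 ≈ 2069.93 px.
Resizing to 2694 px wide multiplies everything by 0.9101: 2069.93 → 1883.92 px.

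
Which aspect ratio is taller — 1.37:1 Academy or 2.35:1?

1.37:1 Academy

1.37 and 2.35; 2.35 > 1.37. The smaller width-to-height ratio is the taller frame.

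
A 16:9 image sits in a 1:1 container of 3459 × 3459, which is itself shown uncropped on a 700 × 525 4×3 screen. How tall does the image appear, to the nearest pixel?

295 px

Inside the 3459×3459 canvas the image is width-limited at 3459.00 × 1945.69.
1:1 in 700×525: fills the height, so the intermediate becomes 525.00 × 525.00 — a scale of ×0.1518.
The image scales with it: height 1945.69 × 0.1518 ≈ 295.31.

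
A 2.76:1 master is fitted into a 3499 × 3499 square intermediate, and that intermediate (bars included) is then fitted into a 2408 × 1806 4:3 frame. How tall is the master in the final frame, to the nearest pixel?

654 px

2.76:1 in 3499×3499: fills the width, so the master is 3499.00 × 1267.75.
The square canvas is height-limited in 2408×1806, giving 1806.00 × 1806.00; scale factor 0.5161.
So the master's height is 1267.75 × 0.5161 ≈ 654.35.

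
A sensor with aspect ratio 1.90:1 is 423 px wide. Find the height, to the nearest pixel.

223 px

Height = 423 / 1.900 = 222.63.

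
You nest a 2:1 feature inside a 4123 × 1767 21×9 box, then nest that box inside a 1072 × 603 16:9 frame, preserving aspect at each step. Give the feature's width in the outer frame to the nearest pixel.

2:1 in 4123×1767: fills the height, so the feature is 3534.00 × 1767.00.
Second fit — the 21×9 canvas into 1072×603 spans the width: 1072.00 × 459.43 (×0.2600 from 4123×1767).
Applying the same ×0.2600: 3534.00 → 918.86.

919 px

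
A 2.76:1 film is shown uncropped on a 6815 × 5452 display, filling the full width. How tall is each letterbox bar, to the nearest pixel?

1491 px

That makes the image 2469.20 px tall (6815 / 2.760).
Leftover height: 5452 − 2469.20 = 2982.80 px → 1491.40 each side.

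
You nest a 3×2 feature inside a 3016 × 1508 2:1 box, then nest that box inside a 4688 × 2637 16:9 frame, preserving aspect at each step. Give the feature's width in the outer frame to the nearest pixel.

3×2 in 3016×1508: fills the height, so the feature is 2262.00 × 1508.00.
Second fit — the 2:1 canvas into 4688×2637 spans the width: 4688.00 × 2344.00 (×1.5544 from 3016×1508).
Applying the same ×1.5544: 2262.00 → 3516.00.

3516 px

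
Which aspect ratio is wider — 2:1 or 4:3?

2:1

2 and 4:3 = 1.333; 2 > 1.333.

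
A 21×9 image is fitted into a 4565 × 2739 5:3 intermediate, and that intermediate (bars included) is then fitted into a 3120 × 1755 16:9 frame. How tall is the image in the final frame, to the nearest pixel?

1254 px

Inside the 4565×2739 canvas the image is width-limited at 4565.00 × 1956.43.
The 5:3 canvas is height-limited in 3120×1755, giving 2925.00 × 1755.00; scale factor 0.6407.
Applying the same ×0.6407: 1956.43 → 1253.57.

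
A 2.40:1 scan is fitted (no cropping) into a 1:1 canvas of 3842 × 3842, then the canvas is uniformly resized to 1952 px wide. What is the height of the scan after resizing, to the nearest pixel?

In the 3842×3842 frame the scan fills the width: height = 3842 / 2.400 ≈ 1600.83 px.
Scaling 3842 → 1952 is ×0.5081, so the height becomes 1600.83 × 0.5081 ≈ 813.33 px.

813 px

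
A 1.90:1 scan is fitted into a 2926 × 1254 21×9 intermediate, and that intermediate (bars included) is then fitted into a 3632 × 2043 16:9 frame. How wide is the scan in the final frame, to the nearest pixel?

First fit — 1.90:1 into 2926×1254 spans the height: 2382.60 × 1254.00.
The 21×9 canvas is width-limited in 3632×2043, giving 3632.00 × 1556.57; scale factor 1.2413.
The scan scales with it: width 2382.60 × 1.2413 ≈ 2957.49.

2957 px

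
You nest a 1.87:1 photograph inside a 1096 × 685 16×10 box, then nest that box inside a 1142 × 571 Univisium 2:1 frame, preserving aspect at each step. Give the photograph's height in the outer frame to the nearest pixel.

Inside the 1096×685 canvas the photograph is width-limited at 1096.00 × 586.10.
The 16×10 canvas is height-limited in 1142×571, giving 913.60 × 571.00; scale factor 0.8336.
The photograph scales with it: height 586.10 × 0.8336 ≈ 488.56.

489 px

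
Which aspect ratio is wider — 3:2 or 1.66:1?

1.66:1

3:2 = 1.5 and 1.66; 1.66 > 1.5.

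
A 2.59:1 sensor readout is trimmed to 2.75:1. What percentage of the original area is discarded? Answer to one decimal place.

5.8%

The width stays; only height is cut (since 2.75:1 is wider than 2.59:1).
(2.590)/(2.750) ≈ 0.942 of the area survives, leaving 5.82% discarded.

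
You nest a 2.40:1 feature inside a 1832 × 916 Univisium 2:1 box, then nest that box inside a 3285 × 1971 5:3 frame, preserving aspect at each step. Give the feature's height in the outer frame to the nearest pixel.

2.40:1 in 1832×916: fills the width, so the feature is 1832.00 × 763.33.
Second fit — the Univisium 2:1 canvas into 3285×1971 spans the width: 3285.00 × 1642.50 (×1.7931 from 1832×916).
So the feature's height is 763.33 × 1.7931 ≈ 1368.75.

1369 px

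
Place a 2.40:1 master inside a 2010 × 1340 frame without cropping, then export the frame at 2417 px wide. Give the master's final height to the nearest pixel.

In the 2010×1340 frame the master fills the width: height = 2010 / 2.400 ≈ 837.50 px.
Scaling 2010 → 2417 is ×1.2025, so the height becomes 837.50 × 1.2025 ≈ 1007.08 px.

1007 px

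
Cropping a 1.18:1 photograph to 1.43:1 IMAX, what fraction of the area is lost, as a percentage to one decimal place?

17.5%

1.43:1 IMAX is wider than 1.18:1, so the crop keeps the full width and trims the height.
Area ratio = (1.180)/(1.430) = 82.52%; the remaining 17.48% is cropped out.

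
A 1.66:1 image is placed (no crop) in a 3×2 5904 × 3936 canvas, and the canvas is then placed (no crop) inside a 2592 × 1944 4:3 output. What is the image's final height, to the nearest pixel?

1561 px

1.66:1 in 5904×3936: fills the width, so the image is 5904.00 × 3556.63.
Second fit — the 3×2 canvas into 2592×1944 spans the width: 2592.00 × 1728.00 (×0.4390 from 5904×3936).
The image scales with it: height 3556.63 × 0.4390 ≈ 1561.45.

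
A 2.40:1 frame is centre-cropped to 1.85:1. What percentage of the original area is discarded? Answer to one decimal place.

Going from 2.40:1 to 1.85:1 means cutting width while keeping height.
Area ratio = (1.850)/(2.400) = 77.08%; the remaining 22.92% is cropped out.

22.9%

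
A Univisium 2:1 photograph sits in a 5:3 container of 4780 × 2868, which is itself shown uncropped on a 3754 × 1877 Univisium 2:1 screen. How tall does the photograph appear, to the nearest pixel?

1564 px

Inside the 4780×2868 canvas the photograph is width-limited at 4780.00 × 2390.00.
5:3 in 3754×1877: fills the height, so the intermediate becomes 3128.33 × 1877.00 — a scale of ×0.6545.
Applying the same ×0.6545: 2390.00 → 1564.17.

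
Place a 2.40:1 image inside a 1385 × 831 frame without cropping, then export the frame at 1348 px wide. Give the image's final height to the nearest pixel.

In the 1385×831 frame the image fills the width: height = 1385 / 2.400 ≈ 577.08 px.
Scaling 1385 → 1348 is ×0.9733, so the height becomes 577.08 × 0.9733 ≈ 561.67 px.

562 px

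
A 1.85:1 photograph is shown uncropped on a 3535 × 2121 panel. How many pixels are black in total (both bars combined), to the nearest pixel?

743019 pixels

Since 1.850 > 1.667, the photograph is width-limited.
The photograph is 3535 / 1.850 ≈ 1910.8108 px tall.
2121 − 1910.8108 = 210.1892 px of bars.
Bar area = 210.1892 × 3535 ≈ 743019 px.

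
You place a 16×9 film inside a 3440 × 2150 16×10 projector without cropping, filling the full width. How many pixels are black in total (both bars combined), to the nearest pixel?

That makes the image 1935.0000 px tall (3440 × 9/16).
Leftover height: 2150 − 1935.0000 = 215.0000 px.
That's 215.0000 × 3440 ≈ 739600 black pixels.

739600 pixels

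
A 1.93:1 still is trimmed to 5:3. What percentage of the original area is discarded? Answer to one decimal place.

13.6%

Going from 1.93:1 to 5:3 means cutting width while keeping height.
Area ratio = (1.667)/(1.930) = 86.36%; the remaining 13.64% is cropped out.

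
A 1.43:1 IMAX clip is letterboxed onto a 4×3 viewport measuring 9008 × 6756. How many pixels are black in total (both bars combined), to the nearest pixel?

4113947 pixels

Since 1.430 > 1.333, the clip is width-limited.
That makes the image 6299.3007 px tall (9008 / 1.430).
Black = 6756 − 6299.3007 = 456.6993 px.
Bar area = 456.6993 × 9008 ≈ 4113947 px.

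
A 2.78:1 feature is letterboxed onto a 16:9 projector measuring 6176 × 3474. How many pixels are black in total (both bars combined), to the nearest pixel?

2.78:1 is wider than 16:9, so it spans the full width.
That makes the image 2221.5827 px tall (6176 / 2.780).
3474 − 2221.5827 = 1252.4173 px of bars.
Bar area = 1252.4173 × 6176 ≈ 7734929 px.

7734929 pixels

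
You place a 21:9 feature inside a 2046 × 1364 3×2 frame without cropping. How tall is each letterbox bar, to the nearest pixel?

244 px

21:9 (2.333) > 3×2 (1.500), so the feature fills the width.
Content height = 2046 × 9/21 ≈ 876.86 px.
Leftover height: 1364 − 876.86 = 487.14 px → 243.57 each side.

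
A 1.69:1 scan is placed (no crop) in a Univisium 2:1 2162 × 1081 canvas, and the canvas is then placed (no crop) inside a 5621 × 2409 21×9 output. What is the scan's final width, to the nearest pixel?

4071 px

1.69:1 in 2162×1081: fills the height, so the scan is 1826.89 × 1081.00.
The Univisium 2:1 canvas is height-limited in 5621×2409, giving 4818.00 × 2409.00; scale factor 2.2285.
So the scan's width is 1826.89 × 2.2285 ≈ 4071.21.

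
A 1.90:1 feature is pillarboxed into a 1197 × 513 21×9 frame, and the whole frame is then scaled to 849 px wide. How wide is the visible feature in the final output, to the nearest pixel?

691 px

At 1197×513 the feature is height-limited, so width = 513 × 1.900 ≈ 974.70 px.
The frame scales by 849/1197 = 0.7093; 974.70 × 0.7093 ≈ 691.33 px.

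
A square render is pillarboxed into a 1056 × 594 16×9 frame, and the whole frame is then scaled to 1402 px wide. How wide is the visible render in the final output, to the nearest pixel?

789 px

In the 1056×594 frame the render fills the height: width = 594 × 1/1 ≈ 594.00 px.
The frame scales by 1402/1056 = 1.3277; 594.00 × 1.3277 ≈ 788.62 px.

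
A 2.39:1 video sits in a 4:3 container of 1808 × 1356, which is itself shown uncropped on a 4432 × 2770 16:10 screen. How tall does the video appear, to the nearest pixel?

2.39:1 in 1808×1356: fills the width, so the video is 1808.00 × 756.49.
4:3 in 4432×2770: fills the height, so the intermediate becomes 3693.33 × 2770.00 — a scale of ×2.0428.
So the video's height is 756.49 × 2.0428 ≈ 1545.33.

1545 px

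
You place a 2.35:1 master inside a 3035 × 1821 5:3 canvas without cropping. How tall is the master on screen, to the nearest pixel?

1291 px

2.35:1 (2.350) > 5:3 (1.667), so the master fills the width.
That makes the image 1291.49 px tall (3035 / 2.350).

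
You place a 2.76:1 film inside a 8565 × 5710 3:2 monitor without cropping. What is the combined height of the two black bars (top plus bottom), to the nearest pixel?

2.76:1 (2.760) > 3:2 (1.500), so the film fills the width.
That makes the image 3103.26 px tall (8565 / 2.760).
Leftover height: 5710 − 3103.26 = 2606.74 px.

2607 px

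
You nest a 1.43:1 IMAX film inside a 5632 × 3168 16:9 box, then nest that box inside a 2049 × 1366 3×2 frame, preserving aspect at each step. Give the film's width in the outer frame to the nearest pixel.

1.43:1 IMAX in 5632×3168: fills the height, so the film is 4530.24 × 3168.00.
The 16:9 canvas is width-limited in 2049×1366, giving 2049.00 × 1152.56; scale factor 0.3638.
So the film's width is 4530.24 × 0.3638 ≈ 1648.16.

1648 px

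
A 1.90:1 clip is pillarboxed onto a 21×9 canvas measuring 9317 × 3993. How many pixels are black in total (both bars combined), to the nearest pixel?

1.90:1 (1.900) < 21×9 (2.333), so the clip fills the height.
That makes the image 7586.7000 px wide (3993 × 1.900).
Leftover width: 9317 − 7586.7000 = 1730.3000 px.
Bar area = 1730.3000 × 3993 ≈ 6909088 px.

6909088 pixels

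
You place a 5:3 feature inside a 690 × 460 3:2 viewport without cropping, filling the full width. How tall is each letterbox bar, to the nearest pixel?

23 px

Content height = 690 × 3/5 ≈ 414.00 px.
460 − 414.00 = 46.00 px of bars (23.00 each).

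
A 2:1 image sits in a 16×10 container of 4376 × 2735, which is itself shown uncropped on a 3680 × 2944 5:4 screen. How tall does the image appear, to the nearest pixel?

1840 px

2:1 in 4376×2735: fills the width, so the image is 4376.00 × 2188.00.
16×10 in 3680×2944: fills the width, so the intermediate becomes 3680.00 × 2300.00 — a scale of ×0.8410.
The image scales with it: height 2188.00 × 0.8410 ≈ 1840.00.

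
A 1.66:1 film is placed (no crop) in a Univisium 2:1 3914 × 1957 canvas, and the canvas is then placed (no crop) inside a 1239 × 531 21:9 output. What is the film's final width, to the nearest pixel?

881 px

Inside the 3914×1957 canvas the film is height-limited at 3248.62 × 1957.00.
The Univisium 2:1 canvas is height-limited in 1239×531, giving 1062.00 × 531.00; scale factor 0.2713.
The film scales with it: width 3248.62 × 0.2713 ≈ 881.46.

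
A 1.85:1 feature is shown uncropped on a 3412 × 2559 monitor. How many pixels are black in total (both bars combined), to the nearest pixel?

2438473 pixels

1.85:1 is wider than 4×3, so it spans the full width.
The feature is 3412 / 1.850 ≈ 1844.3243 px tall.
Leftover height: 2559 − 1844.3243 = 714.6757 px.
That's 714.6757 × 3412 ≈ 2438473 black pixels.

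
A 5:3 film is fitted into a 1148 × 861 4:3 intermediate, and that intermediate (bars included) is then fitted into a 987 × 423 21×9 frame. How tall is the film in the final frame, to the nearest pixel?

338 px

Inside the 1148×861 canvas the film is width-limited at 1148.00 × 688.80.
4:3 in 987×423: fills the height, so the intermediate becomes 564.00 × 423.00 — a scale of ×0.4913.
Applying the same ×0.4913: 688.80 → 338.40.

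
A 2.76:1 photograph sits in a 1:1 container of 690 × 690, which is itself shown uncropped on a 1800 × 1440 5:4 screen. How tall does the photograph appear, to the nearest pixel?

Inside the 690×690 canvas the photograph is width-limited at 690.00 × 250.00.
1:1 in 1800×1440: fills the height, so the intermediate becomes 1440.00 × 1440.00 — a scale of ×2.0870.
Applying the same ×2.0870: 250.00 → 521.74.

522 px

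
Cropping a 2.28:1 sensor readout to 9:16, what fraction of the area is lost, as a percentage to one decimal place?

Going from 2.28:1 to 9:16 means cutting width while keeping height.
Area ratio = (0.562)/(2.280) = 24.67%; the remaining 75.33% is cropped out.

75.3%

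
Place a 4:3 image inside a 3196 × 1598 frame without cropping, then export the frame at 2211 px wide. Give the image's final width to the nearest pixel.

1474 px

In the 3196×1598 frame the image fills the height: width = 1598 × 4/3 ≈ 2130.67 px.
Resizing to 2211 px wide multiplies everything by 0.6918: 2130.67 → 1474.00 px.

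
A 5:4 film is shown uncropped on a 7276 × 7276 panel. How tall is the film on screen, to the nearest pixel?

Since 1.250 > 1.000, the film is width-limited.
That makes the image 5820.80 px tall (7276 × 4/5).

5821 px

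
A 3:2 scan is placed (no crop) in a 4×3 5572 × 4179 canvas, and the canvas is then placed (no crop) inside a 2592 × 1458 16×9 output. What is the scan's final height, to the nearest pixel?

3:2 in 5572×4179: fills the width, so the scan is 5572.00 × 3714.67.
The 4×3 canvas is height-limited in 2592×1458, giving 1944.00 × 1458.00; scale factor 0.3489.
The scan scales with it: height 3714.67 × 0.3489 ≈ 1296.00.

1296 px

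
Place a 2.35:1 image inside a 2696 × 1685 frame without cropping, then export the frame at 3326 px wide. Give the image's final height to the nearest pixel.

1415 px

At 2696×1685 the image is width-limited, so height = 2696 / 2.350 ≈ 1147.23 px.
The frame scales by 3326/2696 = 1.2337; 1147.23 × 1.2337 ≈ 1415.32 px.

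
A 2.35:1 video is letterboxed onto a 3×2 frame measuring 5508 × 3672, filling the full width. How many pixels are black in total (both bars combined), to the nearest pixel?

7315562 pixels

The video is 5508 / 2.350 ≈ 2343.8298 px tall.
Black = 3672 − 2343.8298 = 1328.1702 px.
Bar area = 1328.1702 × 5508 ≈ 7315562 px.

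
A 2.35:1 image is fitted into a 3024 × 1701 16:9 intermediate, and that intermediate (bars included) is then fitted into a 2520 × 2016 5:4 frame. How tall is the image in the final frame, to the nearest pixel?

1072 px

2.35:1 in 3024×1701: fills the width, so the image is 3024.00 × 1286.81.
16:9 in 2520×2016: fills the width, so the intermediate becomes 2520.00 × 1417.50 — a scale of ×0.8333.
The image scales with it: height 1286.81 × 0.8333 ≈ 1072.34.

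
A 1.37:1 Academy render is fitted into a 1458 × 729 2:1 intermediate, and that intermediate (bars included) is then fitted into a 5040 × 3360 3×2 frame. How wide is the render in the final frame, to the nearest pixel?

1.37:1 Academy in 1458×729: fills the height, so the render is 998.73 × 729.00.
2:1 in 5040×3360: fills the width, so the intermediate becomes 5040.00 × 2520.00 — a scale of ×3.4568.
The render scales with it: width 998.73 × 3.4568 ≈ 3452.40.

3452 px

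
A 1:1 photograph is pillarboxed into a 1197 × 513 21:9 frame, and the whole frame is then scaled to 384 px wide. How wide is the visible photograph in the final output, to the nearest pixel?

165 px

Fitted into 1197×513, the photograph spans the height; its width is 513 × 1/1 ≈ 513.00 px.
Scaling 1197 → 384 is ×0.3208, so the width becomes 513.00 × 0.3208 ≈ 164.57 px.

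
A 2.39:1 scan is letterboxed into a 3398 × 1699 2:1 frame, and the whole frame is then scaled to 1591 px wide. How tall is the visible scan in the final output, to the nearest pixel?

666 px

At 3398×1699 the scan is width-limited, so height = 3398 / 2.390 ≈ 1421.76 px.
Scaling 3398 → 1591 is ×0.4682, so the height becomes 1421.76 × 0.4682 ≈ 665.69 px.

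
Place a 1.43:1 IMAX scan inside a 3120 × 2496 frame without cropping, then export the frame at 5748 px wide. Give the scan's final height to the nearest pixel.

Fitted into 3120×2496, the scan spans the width; its height is 3120 / 1.430 ≈ 2181.82 px.
Resizing to 5748 px wide multiplies everything by 1.8423: 2181.82 → 4019.58 px.

4020 px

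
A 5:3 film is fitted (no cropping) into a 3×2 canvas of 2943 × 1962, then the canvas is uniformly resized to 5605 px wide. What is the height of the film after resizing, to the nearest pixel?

In the 2943×1962 frame the film fills the width: height = 2943 × 3/5 ≈ 1765.80 px.
The frame scales by 5605/2943 = 1.9045; 1765.80 × 1.9045 ≈ 3363.00 px.

3363 px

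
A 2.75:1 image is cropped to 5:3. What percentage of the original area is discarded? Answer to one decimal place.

Going from 2.75:1 to 5:3 means cutting width while keeping height.
Fraction kept = (1.667)/(2.750) ≈ 60.61%, so 39.39% is lost.

39.4%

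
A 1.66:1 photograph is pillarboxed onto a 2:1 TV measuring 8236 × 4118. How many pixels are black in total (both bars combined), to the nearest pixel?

1.66:1 (1.660) < 2:1 (2.000), so the photograph fills the height.
The photograph is 4118 × 1.660 ≈ 6835.8800 px wide.
Black = 8236 − 6835.8800 = 1400.1200 px.
Bar area = 1400.1200 × 4118 ≈ 5765694 px.

5765694 pixels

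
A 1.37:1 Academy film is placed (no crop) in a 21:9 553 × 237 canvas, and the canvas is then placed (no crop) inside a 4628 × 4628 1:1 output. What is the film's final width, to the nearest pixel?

Inside the 553×237 canvas the film is height-limited at 324.69 × 237.00.
The 21:9 canvas is width-limited in 4628×4628, giving 4628.00 × 1983.43; scale factor 8.3689.
So the film's width is 324.69 × 8.3689 ≈ 2717.30.

2717 px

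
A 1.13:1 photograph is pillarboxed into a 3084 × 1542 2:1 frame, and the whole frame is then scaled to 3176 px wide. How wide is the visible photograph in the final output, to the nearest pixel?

1794 px

In the 3084×1542 frame the photograph fills the height: width = 1542 × 1.130 ≈ 1742.46 px.
Scaling 3084 → 3176 is ×1.0298, so the width becomes 1742.46 × 1.0298 ≈ 1794.44 px.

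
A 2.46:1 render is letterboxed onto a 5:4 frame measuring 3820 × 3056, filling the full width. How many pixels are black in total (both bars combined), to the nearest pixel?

Content height = 3820 / 2.460 ≈ 1552.8455 px.
Black = 3056 − 1552.8455 = 1503.1545 px.
Across the 3820-px span: 1503.1545 × 3820 ≈ 5742050 px.

5742050 pixels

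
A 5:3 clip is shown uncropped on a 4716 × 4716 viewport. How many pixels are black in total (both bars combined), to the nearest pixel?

5:3 (1.667) > 1:1 (1.000), so the clip fills the width.
The clip is 4716 × 3/5 ≈ 2829.6000 px tall.
Leftover height: 4716 − 2829.6000 = 1886.4000 px.
Across the 4716-px span: 1886.4000 × 4716 ≈ 8896262 px.

8896262 pixels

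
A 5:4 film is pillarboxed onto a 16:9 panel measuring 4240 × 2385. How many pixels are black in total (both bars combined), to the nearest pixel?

3002119 pixels

5:4 is narrower than 16:9, so it spans the full height.
The film is 2385 × 5/4 ≈ 2981.2500 px wide.
4240 − 2981.2500 = 1258.7500 px of bars.
Across the 2385-px span: 1258.7500 × 2385 ≈ 3002119 px.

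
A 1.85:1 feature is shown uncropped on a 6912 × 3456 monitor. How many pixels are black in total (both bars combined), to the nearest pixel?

1791590 pixels

1.85:1 (1.850) < 2:1 (2.000), so the feature fills the height.
Content width = 3456 × 1.850 ≈ 6393.6000 px.
6912 − 6393.6000 = 518.4000 px of bars.
Bar area = 518.4000 × 3456 ≈ 1791590 px.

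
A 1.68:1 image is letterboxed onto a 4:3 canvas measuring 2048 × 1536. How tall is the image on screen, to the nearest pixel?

1.68:1 is wider than 4:3, so it spans the full width.
That makes the image 1219.05 px tall (2048 / 1.680).

1219 px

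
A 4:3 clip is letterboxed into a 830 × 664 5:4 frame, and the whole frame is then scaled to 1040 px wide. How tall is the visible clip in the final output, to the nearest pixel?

780 px

Fitted into 830×664, the clip spans the width; its height is 830 × 3/4 ≈ 622.50 px.
The frame scales by 1040/830 = 1.2530; 622.50 × 1.2530 ≈ 780.00 px.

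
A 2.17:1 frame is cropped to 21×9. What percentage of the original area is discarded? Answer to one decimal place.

The width stays; only height is cut (since 21×9 is wider than 2.17:1).
Area ratio = (2.170)/(2.333) = 93.00%; the remaining 7.00% is cropped out.

7.0%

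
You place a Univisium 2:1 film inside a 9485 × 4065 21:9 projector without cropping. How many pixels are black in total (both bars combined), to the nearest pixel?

Univisium 2:1 (2.000) < 21:9 (2.333), so the film fills the height.
Content width = 4065 × 2/1 ≈ 8130.0000 px.
9485 − 8130.0000 = 1355.0000 px of bars.
Across the 4065-px span: 1355.0000 × 4065 ≈ 5508075 px.

5508075 pixels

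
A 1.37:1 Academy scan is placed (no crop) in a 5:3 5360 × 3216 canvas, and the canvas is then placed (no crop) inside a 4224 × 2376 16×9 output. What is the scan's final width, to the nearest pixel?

Inside the 5360×3216 canvas the scan is height-limited at 4405.92 × 3216.00.
Second fit — the 5:3 canvas into 4224×2376 spans the height: 3960.00 × 2376.00 (×0.7388 from 5360×3216).
The scan scales with it: width 4405.92 × 0.7388 ≈ 3255.12.

3255 px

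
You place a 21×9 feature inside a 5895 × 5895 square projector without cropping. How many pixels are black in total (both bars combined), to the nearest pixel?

Since 2.333 > 1.000, the feature is width-limited.
Content height = 5895 × 9/21 ≈ 2526.4286 px.
Black = 5895 − 2526.4286 = 3368.5714 px.
That's 3368.5714 × 5895 ≈ 19857729 black pixels.

19857729 pixels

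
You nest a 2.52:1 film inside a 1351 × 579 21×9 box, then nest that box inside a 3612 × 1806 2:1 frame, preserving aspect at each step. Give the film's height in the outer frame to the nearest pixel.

1433 px

Inside the 1351×579 canvas the film is width-limited at 1351.00 × 536.11.
Second fit — the 21×9 canvas into 3612×1806 spans the width: 3612.00 × 1548.00 (×2.6736 from 1351×579).
Applying the same ×2.6736: 536.11 → 1433.33.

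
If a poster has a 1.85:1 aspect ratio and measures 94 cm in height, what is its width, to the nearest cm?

At 1.85:1, 94 × 1.850 ≈ 173.90.

174 cm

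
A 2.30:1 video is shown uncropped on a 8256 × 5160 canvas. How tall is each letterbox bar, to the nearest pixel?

2.30:1 is wider than 16:10, so it spans the full width.
Content height = 8256 / 2.300 ≈ 3589.57 px.
Black = 5160 − 3589.57 = 1570.43 px, or 785.22 per bar.

785 px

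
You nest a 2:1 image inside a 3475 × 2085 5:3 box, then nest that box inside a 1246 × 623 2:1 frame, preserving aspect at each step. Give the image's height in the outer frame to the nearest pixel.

519 px

2:1 in 3475×2085: fills the width, so the image is 3475.00 × 1737.50.
Second fit — the 5:3 canvas into 1246×623 spans the height: 1038.33 × 623.00 (×0.2988 from 3475×2085).
The image scales with it: height 1737.50 × 0.2988 ≈ 519.17.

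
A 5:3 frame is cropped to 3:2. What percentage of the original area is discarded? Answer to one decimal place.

Going from 5:3 to 3:2 means cutting width while keeping height.
Fraction kept = (1.500)/(1.667) ≈ 90.00%, so 10.00% is lost.

10.0%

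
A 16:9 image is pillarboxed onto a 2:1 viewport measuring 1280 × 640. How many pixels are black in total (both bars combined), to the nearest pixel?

91022 pixels

16:9 (1.778) < 2:1 (2.000), so the image fills the height.
That makes the image 1137.7778 px wide (640 × 16/9).
1280 − 1137.7778 = 142.2222 px of bars.
Bar area = 142.2222 × 640 ≈ 91022 px.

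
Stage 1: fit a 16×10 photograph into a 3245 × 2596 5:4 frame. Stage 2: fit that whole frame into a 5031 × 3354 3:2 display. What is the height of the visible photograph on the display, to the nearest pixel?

2620 px

16×10 in 3245×2596: fills the width, so the photograph is 3245.00 × 2028.12.
5:4 in 5031×3354: fills the height, so the intermediate becomes 4192.50 × 3354.00 — a scale of ×1.2920.
So the photograph's height is 2028.12 × 1.2920 ≈ 2620.31.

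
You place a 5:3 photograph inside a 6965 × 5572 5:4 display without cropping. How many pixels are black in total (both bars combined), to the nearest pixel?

Since 1.667 > 1.250, the photograph is width-limited.
The photograph is 6965 × 3/5 ≈ 4179.0000 px tall.
Black = 5572 − 4179.0000 = 1393.0000 px.
That's 1393.0000 × 6965 ≈ 9702245 black pixels.

9702245 pixels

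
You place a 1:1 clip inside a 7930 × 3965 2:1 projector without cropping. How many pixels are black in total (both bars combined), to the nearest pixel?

15721225 pixels

1:1 (1.000) < 2:1 (2.000), so the clip fills the height.
Content width = 3965 × 1/1 ≈ 3965.0000 px.
Black = 7930 − 3965.0000 = 3965.0000 px.
That's 3965.0000 × 3965 ≈ 15721225 black pixels.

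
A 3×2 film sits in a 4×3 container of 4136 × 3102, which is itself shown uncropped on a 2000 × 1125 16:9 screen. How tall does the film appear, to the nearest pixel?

3×2 in 4136×3102: fills the width, so the film is 4136.00 × 2757.33.
The 4×3 canvas is height-limited in 2000×1125, giving 1500.00 × 1125.00; scale factor 0.3627.
Applying the same ×0.3627: 2757.33 → 1000.00.

1000 px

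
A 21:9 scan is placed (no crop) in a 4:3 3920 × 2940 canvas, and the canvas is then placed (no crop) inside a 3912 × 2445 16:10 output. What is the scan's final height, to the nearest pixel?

1397 px

21:9 in 3920×2940: fills the width, so the scan is 3920.00 × 1680.00.
Second fit — the 4:3 canvas into 3912×2445 spans the height: 3260.00 × 2445.00 (×0.8316 from 3920×2940).
Applying the same ×0.8316: 1680.00 → 1397.14.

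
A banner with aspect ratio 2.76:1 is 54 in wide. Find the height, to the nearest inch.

20 in

54 / 2.760 = 19.57.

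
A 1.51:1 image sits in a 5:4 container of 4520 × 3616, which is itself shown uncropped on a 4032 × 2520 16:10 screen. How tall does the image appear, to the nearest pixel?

Inside the 4520×3616 canvas the image is width-limited at 4520.00 × 2993.38.
Second fit — the 5:4 canvas into 4032×2520 spans the height: 3150.00 × 2520.00 (×0.6969 from 4520×3616).
Applying the same ×0.6969: 2993.38 → 2086.09.

2086 px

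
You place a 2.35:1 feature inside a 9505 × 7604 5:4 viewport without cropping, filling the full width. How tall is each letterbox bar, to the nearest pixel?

1780 px

That makes the image 4044.68 px tall (9505 / 2.350).
Leftover height: 7604 − 4044.68 = 3559.32 px → 1779.66 each side.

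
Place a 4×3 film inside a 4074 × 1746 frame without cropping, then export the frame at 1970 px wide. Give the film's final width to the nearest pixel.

At 4074×1746 the film is height-limited, so width = 1746 × 4/3 ≈ 2328.00 px.
Scaling 4074 → 1970 is ×0.4836, so the width becomes 2328.00 × 0.4836 ≈ 1125.71 px.

1126 px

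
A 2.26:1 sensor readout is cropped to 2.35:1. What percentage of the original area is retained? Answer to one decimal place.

96.2%

2.35:1 is wider than 2.26:1, so the crop keeps the full width and trims the height.
Area ratio = (2.260)/(2.350) = 96.17% retained.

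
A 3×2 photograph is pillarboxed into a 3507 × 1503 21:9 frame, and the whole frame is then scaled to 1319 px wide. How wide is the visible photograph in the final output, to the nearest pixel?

At 3507×1503 the photograph is height-limited, so width = 1503 × 3/2 ≈ 2254.50 px.
Resizing to 1319 px wide multiplies everything by 0.3761: 2254.50 → 847.93 px.

848 px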